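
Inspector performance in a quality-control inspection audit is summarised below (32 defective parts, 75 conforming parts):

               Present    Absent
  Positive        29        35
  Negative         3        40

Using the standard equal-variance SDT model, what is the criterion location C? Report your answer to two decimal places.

C = -0.62

H = 29/32 = 0.9062
FA = 35/75 = 0.4667
z(H) = z(0.9062) = 1.318
z(FA) = z(0.4667) = -0.084
c = −½·[z(H) + z(FA)] = −0.5 × (1.318 + (-0.084)) = -0.617
c < 0: the inspector has a liberal response bias.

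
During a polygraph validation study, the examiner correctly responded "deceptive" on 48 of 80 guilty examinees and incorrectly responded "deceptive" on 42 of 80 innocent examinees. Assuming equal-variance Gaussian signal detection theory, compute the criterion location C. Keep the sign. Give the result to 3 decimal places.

H = 48/80 = 0.6000
FA = 42/80 = 0.5250
z(H) = z(0.6000) = 0.2533
z(FA) = z(0.5250) = 0.0627
c = −½·[z(H) + z(FA)] = −0.5 × (0.2533 + 0.0627) = -0.1580
c < 0: the examiner has a liberal response bias.

C = -0.158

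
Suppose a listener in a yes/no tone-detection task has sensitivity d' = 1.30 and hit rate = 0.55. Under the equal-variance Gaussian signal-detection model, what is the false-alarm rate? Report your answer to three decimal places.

z(hit rate) = z(0.55) = 0.1257
z(FA) = z(H) − d' = 0.1257 − 1.30 = -1.1743
false-alarm rate = Φ(-1.1743) = 0.1201

false-alarm rate = 0.120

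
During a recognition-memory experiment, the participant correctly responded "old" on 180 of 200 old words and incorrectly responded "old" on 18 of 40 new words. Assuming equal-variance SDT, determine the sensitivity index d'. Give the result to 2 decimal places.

d' = 1.41

H = 180/200 = 0.9000
FA = 18/40 = 0.4500
Φ⁻¹(0.9000) = 1.2816, Φ⁻¹(0.4500) = -0.1257
d' = z(H) − z(FA) = 1.2816 − (-0.1257) = 1.4073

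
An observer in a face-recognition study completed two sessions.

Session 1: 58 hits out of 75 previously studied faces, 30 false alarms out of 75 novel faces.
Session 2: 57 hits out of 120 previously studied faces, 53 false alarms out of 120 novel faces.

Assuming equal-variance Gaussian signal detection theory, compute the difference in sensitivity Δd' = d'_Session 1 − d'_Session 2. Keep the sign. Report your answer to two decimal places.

Session 1: z(0.7733) = 0.750, z(0.4000) = -0.253, d' = 1.003
Session 2: z(0.4750) = -0.063, z(0.4417) = -0.147, d' = 0.084
Δd' = d'_Session 1 − d'_Session 2 = 1.003 − 0.084 = 0.919
Session 1 has the higher sensitivity.

Δd' = 0.92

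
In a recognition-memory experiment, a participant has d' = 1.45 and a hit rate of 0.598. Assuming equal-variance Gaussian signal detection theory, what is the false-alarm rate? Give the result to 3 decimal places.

false-alarm rate = 0.115

z(hit rate) = z(0.598) = 0.2482
z(FA) = z(H) − d' = 0.2482 − 1.45 = -1.2018
false-alarm rate = Φ(-1.2018) = 0.1147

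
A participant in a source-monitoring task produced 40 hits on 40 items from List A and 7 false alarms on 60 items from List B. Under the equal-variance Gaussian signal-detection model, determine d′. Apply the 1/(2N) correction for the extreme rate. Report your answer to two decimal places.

The hit rate is 40/40 = 1, so apply the 1/(2N) correction: H → 1 − 1/(2·40) = 0.98750.
z(H) = z(0.98750) = 2.241
z(FA) = z(0.11667) = -1.192
d' = 2.241 − (-1.192) = 3.433

d′ = 3.43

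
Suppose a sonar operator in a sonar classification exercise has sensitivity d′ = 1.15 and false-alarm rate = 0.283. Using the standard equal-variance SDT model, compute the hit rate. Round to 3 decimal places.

z(false-alarm rate) = z(0.283) = -0.5740
z(H) = z(FA) + d' = -0.5740 + 1.15 = 0.5760
hit rate = Φ(0.5760) = 0.7177

hit rate = 0.718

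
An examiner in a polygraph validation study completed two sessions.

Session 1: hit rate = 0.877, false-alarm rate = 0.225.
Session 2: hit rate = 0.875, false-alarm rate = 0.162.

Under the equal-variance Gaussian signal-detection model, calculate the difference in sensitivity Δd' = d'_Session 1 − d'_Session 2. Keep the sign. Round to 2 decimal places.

Δd' = -0.22

Session 1: z(0.877) = 1.160, z(0.225) = -0.755, d' = 1.915
Session 2: z(0.875) = 1.150, z(0.162) = -0.986, d' = 2.136
Δd' = d'_Session 1 − d'_Session 2 = 1.915 − 2.136 = -0.221
Session 2 has the higher sensitivity.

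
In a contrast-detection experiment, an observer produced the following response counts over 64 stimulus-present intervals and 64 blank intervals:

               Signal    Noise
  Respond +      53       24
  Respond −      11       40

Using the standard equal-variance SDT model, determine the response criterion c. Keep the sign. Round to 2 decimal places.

c = -0.31

H = 53/64 = 0.8281
FA = 24/64 = 0.3750
z(H) = 0.947
z(FA) = -0.319
c = −½·[z(H) + z(FA)] = −0.5 × (0.947 + (-0.319)) = -0.314
c < 0: the observer has a liberal response bias.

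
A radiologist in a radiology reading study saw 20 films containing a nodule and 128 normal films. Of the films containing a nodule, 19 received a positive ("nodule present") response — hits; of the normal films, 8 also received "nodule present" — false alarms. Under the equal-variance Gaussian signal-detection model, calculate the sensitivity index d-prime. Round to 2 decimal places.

d-prime = 3.18

H = 19/20 = 0.9500
FA = 8/128 = 0.0625
Φ⁻¹(H) = 1.645
Φ⁻¹(FA) = -1.534
d' = z(H) − z(FA) = 1.645 − (-1.534) = 3.179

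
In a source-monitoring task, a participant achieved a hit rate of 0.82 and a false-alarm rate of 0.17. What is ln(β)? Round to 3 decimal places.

Φ⁻¹(0.82) = 0.9154, Φ⁻¹(0.17) = -0.9542
ln β = −½·[z(H)² − z(FA)²] = −0.5 × (0.8380 − 0.9105) = 0.03625

ln β = 0.036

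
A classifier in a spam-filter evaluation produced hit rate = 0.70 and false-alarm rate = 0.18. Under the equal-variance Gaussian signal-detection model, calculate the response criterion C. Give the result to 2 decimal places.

Φ⁻¹(0.70) = 0.524, Φ⁻¹(0.18) = -0.915
c = −½·[z(H) + z(FA)] = −0.5 × (0.524 + (-0.915)) = 0.1955

C = 0.20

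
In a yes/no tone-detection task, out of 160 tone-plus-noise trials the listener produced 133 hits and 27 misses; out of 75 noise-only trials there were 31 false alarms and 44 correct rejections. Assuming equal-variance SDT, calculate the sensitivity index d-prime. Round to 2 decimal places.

H = 133/160 = 0.8313
FA = 31/75 = 0.4133
z(0.8313) = 0.959, z(0.4133) = -0.219
d' = z(H) − z(FA) = 0.959 − (-0.219) = 1.178

d-prime = 1.18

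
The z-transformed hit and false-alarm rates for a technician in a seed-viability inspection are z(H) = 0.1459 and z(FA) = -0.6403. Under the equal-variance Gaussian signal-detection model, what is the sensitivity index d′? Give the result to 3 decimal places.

d′ = 0.786

d' = z(H) − z(FA) = 0.1459 − (-0.6403) = 0.7862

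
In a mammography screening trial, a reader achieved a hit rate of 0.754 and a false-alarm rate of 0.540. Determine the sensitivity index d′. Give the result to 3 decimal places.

z(H) = z(0.754) = 0.6871
z(FA) = z(0.540) = 0.1004
d' = z(H) − z(FA) = 0.6871 − 0.1004 = 0.5867

d′ = 0.587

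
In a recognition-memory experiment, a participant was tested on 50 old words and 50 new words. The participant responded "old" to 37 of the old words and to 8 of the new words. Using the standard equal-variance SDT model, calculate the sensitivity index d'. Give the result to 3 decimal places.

d' = 1.638

H = 37/50 = 0.7400
FA = 8/50 = 0.1600
z(H) = z(0.7400) = 0.6433
z(FA) = z(0.1600) = -0.9945
d' = z(H) − z(FA) = 0.6433 − (-0.9945) = 1.6378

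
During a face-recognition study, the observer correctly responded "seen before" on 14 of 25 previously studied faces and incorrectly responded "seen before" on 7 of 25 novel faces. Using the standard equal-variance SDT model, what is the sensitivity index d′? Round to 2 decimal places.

d′ = 0.73

H = 14/25 = 0.5600
FA = 7/25 = 0.2800
z(H) = z(0.5600) = 0.1510
z(FA) = z(0.2800) = -0.5828
d' = z(H) − z(FA) = 0.1510 − (-0.5828) = 0.7338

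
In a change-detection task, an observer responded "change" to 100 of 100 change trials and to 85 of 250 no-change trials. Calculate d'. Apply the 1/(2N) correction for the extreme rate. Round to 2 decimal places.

The hit rate is 100/100 = 1, so apply the 1/(2N) correction: H → 1 − 1/(2·100) = 0.99500.
z(H) = z(0.99500) = 2.576
z(FA) = z(0.34000) = -0.412
d' = 2.576 − (-0.412) = 2.988

d' = 2.99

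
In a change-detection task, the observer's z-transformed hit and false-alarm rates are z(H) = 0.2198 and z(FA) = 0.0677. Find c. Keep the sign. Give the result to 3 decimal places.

c = −½·[z(H) + z(FA)] = −½·(0.2198 + 0.0677) = -0.14375
c < 0: the observer has a liberal response bias.

c = -0.144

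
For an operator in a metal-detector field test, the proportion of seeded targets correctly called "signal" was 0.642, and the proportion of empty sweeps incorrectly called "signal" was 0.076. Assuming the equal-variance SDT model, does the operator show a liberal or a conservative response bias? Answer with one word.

conservative

z(H) = 0.364, z(FA) = -1.433
c = −½·(z(H) + z(FA)) = 0.5345
c > 0 → conservative criterion (biased toward responding “no”).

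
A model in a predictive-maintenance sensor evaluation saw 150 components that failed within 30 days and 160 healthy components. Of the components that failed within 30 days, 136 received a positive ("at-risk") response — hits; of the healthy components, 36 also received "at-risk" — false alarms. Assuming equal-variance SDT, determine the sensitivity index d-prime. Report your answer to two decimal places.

d-prime = 2.08

H = 136/150 = 0.9067
FA = 36/160 = 0.2250
Φ⁻¹(H) = Φ⁻¹(0.9067) = 1.321
Φ⁻¹(FA) = Φ⁻¹(0.2250) = -0.755
d' = z(H) − z(FA) = 1.321 − (-0.755) = 2.076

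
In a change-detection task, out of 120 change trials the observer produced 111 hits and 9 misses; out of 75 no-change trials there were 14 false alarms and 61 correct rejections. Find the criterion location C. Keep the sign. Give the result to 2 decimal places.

C = -0.27

H = 111/120 = 0.9250
FA = 14/75 = 0.1867
z(0.9250) = 1.4395, z(0.1867) = -0.8901
c = −½·[z(H) + z(FA)] = −0.5 × (1.4395 + (-0.8901)) = -0.2747
c < 0: the observer has a liberal response bias.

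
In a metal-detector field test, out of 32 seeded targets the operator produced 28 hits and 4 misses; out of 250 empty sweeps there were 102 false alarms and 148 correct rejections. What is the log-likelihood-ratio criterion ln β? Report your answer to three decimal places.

ln β = -0.635

H = 28/32 = 0.8750
FA = 102/250 = 0.4080
z(0.8750) = 1.1503, z(0.4080) = -0.2327
ln β = −½·[z(H)² − z(FA)²] = −0.5 × (1.3232 − 0.0541) = -0.63455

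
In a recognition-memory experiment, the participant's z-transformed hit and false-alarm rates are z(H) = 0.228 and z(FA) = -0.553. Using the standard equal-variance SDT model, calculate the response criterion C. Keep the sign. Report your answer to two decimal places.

C = 0.16

c = −½·[z(H) + z(FA)] = −½·(0.228 + (-0.553)) = 0.1625
c > 0: the participant has a conservative response bias.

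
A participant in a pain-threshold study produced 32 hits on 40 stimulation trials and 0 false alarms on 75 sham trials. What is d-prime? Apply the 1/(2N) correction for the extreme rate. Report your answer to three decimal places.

The false-alarm rate is 0/75 = 0, so apply the 1/(2N) correction: FA → 1/(2·75) = 0.00667.
z(H) = z(0.80000) = 0.8416
z(FA) = z(0.00667) = -2.4746
d' = 0.8416 − (-2.4746) = 3.3162

d-prime = 3.316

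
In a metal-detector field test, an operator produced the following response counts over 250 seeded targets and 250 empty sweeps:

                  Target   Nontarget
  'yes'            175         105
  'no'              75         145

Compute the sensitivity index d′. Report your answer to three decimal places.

H = 175/250 = 0.7000
FA = 105/250 = 0.4200
Φ⁻¹(H) = 0.5244
Φ⁻¹(FA) = -0.2019
d' = z(H) − z(FA) = 0.5244 − (-0.2019) = 0.7263

d′ = 0.726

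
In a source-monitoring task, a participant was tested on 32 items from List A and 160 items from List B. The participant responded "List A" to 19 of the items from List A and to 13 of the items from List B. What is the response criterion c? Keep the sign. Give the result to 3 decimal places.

c = 0.580

H = 19/32 = 0.5938
FA = 13/160 = 0.0813
z(H) = z(0.5938) = 0.2373
z(FA) = z(0.0813) = -1.3964
c = −½·[z(H) + z(FA)] = −0.5 × (0.2373 + (-1.3964)) = 0.57955
c > 0: the participant has a conservative response bias.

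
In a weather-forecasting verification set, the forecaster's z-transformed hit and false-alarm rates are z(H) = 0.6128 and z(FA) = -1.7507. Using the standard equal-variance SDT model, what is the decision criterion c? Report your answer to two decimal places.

c = 0.57

c = −½·[z(H) + z(FA)] = −½·(0.6128 + (-1.7507)) = 0.56895
c > 0: the forecaster has a conservative response bias.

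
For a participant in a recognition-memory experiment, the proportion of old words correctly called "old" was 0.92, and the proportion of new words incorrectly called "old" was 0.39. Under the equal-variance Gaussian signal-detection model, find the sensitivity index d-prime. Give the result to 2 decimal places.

d-prime = 1.68

z(H) = 1.405
z(FA) = -0.279
d' = z(H) − z(FA) = 1.405 − (-0.279) = 1.684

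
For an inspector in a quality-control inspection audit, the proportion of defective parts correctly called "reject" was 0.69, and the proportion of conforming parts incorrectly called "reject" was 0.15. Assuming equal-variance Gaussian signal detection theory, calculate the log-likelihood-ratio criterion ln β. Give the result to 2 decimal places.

Φ⁻¹(H) = Φ⁻¹(0.69) = 0.496
Φ⁻¹(FA) = Φ⁻¹(0.15) = -1.036
ln β = −½·[z(H)² − z(FA)²] = −0.5 × (0.246 − 1.073) = 0.4135

ln β = 0.41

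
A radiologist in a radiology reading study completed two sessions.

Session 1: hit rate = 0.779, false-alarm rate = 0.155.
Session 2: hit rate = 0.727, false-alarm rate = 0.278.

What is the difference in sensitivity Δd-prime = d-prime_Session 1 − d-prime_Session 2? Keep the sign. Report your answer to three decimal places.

Δd-prime = 0.591

Session 1: z(0.779) = 0.7688, z(0.155) = -1.0152, d' = 1.7840
Session 2: z(0.727) = 0.6038, z(0.278) = -0.5888, d' = 1.1926
Δd' = d'_Session 1 − d'_Session 2 = 1.7840 − 1.1926 = 0.5914
Session 1 has the higher sensitivity.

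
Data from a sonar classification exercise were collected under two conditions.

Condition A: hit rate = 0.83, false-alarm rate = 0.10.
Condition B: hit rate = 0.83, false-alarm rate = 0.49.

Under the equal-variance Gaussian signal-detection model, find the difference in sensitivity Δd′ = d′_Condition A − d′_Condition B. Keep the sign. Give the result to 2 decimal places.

Δd′ = 1.26

Condition A: z(0.83) = 0.954, z(0.10) = -1.282, d' = 2.236
Condition B: z(0.83) = 0.954, z(0.49) = -0.025, d' = 0.979
Δd' = d'_Condition A − d'_Condition B = 2.236 − 0.979 = 1.257
Condition A has the higher sensitivity.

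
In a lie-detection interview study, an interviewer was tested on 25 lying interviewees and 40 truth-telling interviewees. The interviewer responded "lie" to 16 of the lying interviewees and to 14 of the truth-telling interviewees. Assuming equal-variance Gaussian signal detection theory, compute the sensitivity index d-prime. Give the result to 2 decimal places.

d-prime = 0.74

H = 16/25 = 0.6400
FA = 14/40 = 0.3500
Φ⁻¹(0.6400) = 0.358, Φ⁻¹(0.3500) = -0.385
d' = z(H) − z(FA) = 0.358 − (-0.385) = 0.743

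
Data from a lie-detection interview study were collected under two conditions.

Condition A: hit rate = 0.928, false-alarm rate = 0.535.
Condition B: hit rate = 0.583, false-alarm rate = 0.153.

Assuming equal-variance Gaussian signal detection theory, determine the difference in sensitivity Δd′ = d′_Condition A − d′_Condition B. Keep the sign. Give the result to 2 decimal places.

Condition A: z(0.928) = 1.461, z(0.535) = 0.088, d' = 1.373
Condition B: z(0.583) = 0.210, z(0.153) = -1.024, d' = 1.234
Δd' = d'_Condition A − d'_Condition B = 1.373 − 1.234 = 0.139
Condition A has the higher sensitivity.

Δd′ = 0.14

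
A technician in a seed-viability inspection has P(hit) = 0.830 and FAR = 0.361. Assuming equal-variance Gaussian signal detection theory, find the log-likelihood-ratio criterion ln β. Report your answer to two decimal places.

Φ⁻¹(H) = 0.954
Φ⁻¹(FA) = -0.356
ln β = −½·[z(H)² − z(FA)²] = −0.5 × (0.910 − 0.127) = -0.3915

ln β = -0.39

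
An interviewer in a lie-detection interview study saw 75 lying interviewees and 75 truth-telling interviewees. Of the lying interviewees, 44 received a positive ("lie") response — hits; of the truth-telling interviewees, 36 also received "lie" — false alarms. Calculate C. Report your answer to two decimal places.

H = 44/75 = 0.5867
FA = 36/75 = 0.4800
z(H) = z(0.5867) = 0.219
z(FA) = z(0.4800) = -0.050
c = −½·[z(H) + z(FA)] = −0.5 × (0.219 + (-0.050)) = -0.0845
c < 0: the interviewer has a liberal response bias.

C = -0.08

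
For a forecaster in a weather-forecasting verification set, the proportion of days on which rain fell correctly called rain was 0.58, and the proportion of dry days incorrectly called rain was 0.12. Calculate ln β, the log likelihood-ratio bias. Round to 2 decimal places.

z(0.58) = 0.202, z(0.12) = -1.175
ln β = −½·[z(H)² − z(FA)²] = −0.5 × (0.041 − 1.381) = 0.670

ln β = 0.67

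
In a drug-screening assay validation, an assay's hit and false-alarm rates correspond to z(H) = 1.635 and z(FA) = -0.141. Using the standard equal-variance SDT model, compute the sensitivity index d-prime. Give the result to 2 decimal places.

d-prime = 1.78

d' = z(H) − z(FA) = 1.635 − (-0.141) = 1.776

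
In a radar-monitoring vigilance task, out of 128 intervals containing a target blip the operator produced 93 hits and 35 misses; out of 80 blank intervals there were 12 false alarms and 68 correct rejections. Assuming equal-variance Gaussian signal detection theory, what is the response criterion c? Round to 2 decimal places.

H = 93/128 = 0.7266
FA = 12/80 = 0.1500
z(H) = 0.603
z(FA) = -1.036
c = −½·[z(H) + z(FA)] = −0.5 × (0.603 + (-1.036)) = 0.2165

c = 0.22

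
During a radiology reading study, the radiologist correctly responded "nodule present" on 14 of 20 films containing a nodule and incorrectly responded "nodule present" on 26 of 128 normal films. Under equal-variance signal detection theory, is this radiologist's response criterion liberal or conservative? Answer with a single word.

z(H) = 0.524, z(FA) = -0.831
c = −½·(z(H) + z(FA)) = 0.1535
c > 0 → conservative criterion (biased toward responding “no”).

conservative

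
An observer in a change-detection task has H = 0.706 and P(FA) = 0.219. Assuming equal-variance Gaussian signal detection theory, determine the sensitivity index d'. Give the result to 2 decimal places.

z(0.706) = 0.5417, z(0.219) = -0.7756
d' = z(H) − z(FA) = 0.5417 − (-0.7756) = 1.3173

d' = 1.32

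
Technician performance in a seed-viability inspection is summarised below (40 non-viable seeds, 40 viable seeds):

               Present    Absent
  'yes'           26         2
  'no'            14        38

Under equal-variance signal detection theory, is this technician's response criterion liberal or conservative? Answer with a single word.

z(H) = 0.385, z(FA) = -1.645
c = −½·(z(H) + z(FA)) = 0.630
c > 0 → conservative criterion (biased toward responding “no”).

conservative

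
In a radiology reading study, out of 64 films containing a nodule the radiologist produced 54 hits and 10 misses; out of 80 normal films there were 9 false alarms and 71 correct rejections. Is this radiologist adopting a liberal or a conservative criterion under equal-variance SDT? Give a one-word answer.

conservative

z(H) = 1.010, z(FA) = -1.213
c = −½·(z(H) + z(FA)) = 0.1015
c > 0 → conservative criterion (biased toward responding “no”).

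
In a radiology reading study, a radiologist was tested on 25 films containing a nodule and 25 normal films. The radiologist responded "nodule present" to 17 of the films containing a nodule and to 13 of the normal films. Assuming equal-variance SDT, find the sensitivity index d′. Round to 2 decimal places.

d′ = 0.42

H = 17/25 = 0.6800
FA = 13/25 = 0.5200
z(H) = 0.468
z(FA) = 0.050
d' = z(H) − z(FA) = 0.468 − 0.050 = 0.418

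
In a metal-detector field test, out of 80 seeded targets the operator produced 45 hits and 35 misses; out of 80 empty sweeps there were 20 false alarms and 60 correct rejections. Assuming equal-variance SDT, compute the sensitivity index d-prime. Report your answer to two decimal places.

H = 45/80 = 0.5625
FA = 20/80 = 0.2500
Φ⁻¹(H) = Φ⁻¹(0.5625) = 0.1573
Φ⁻¹(FA) = Φ⁻¹(0.2500) = -0.6745
d' = z(H) − z(FA) = 0.1573 − (-0.6745) = 0.8318

d-prime = 0.83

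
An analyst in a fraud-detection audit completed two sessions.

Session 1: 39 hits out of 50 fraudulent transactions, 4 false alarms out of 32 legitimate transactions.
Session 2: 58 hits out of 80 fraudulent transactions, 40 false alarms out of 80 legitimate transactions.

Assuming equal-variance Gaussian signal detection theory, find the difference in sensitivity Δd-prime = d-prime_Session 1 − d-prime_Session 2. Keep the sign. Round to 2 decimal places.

Session 1: z(0.7800) = 0.772, z(0.1250) = -1.150, d' = 1.922
Session 2: z(0.7250) = 0.598, z(0.5000) = 0.000, d' = 0.598
Δd' = d'_Session 1 − d'_Session 2 = 1.922 − 0.598 = 1.324
Session 1 has the higher sensitivity.

Δd-prime = 1.32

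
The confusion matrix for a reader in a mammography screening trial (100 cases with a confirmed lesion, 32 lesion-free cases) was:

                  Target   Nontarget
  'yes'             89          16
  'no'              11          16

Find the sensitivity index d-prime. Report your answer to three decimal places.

d-prime = 1.227

H = 89/100 = 0.8900
FA = 16/32 = 0.5000
z(H) = 1.2265
z(FA) = 0.0000
d' = z(H) − z(FA) = 1.2265 − 0.0000 = 1.2265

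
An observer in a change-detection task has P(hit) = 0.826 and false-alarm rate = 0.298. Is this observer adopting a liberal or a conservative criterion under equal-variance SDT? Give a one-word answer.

liberal

z(H) = 0.938, z(FA) = -0.530
c = −½·(z(H) + z(FA)) = -0.204
c < 0 → liberal criterion (biased toward responding “yes”).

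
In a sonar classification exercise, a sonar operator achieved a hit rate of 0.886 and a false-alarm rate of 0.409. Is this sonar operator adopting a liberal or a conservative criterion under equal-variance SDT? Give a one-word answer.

liberal

z(H) = 1.206, z(FA) = -0.230
c = −½·(z(H) + z(FA)) = -0.488
c < 0 → liberal criterion (biased toward responding “yes”).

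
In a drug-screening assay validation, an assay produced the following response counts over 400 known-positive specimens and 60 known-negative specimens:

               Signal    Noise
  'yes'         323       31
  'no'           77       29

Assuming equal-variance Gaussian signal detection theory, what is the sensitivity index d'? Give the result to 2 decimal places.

d' = 0.83

H = 323/400 = 0.8075
FA = 31/60 = 0.5167
Φ⁻¹(H) = Φ⁻¹(0.8075) = 0.8687
Φ⁻¹(FA) = Φ⁻¹(0.5167) = 0.0419
d' = z(H) − z(FA) = 0.8687 − 0.0419 = 0.8268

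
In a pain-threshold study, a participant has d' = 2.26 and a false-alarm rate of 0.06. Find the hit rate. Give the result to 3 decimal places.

z(false-alarm rate) = z(0.06) = -1.5548
z(H) = z(FA) + d' = -1.5548 + 2.26 = 0.7052
hit rate = Φ(0.7052) = 0.7597

hit rate = 0.760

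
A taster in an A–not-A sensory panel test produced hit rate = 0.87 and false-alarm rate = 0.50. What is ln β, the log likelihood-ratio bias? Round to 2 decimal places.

ln β = -0.63

Φ⁻¹(H) = 1.126
Φ⁻¹(FA) = 0.000
ln β = −½·[z(H)² − z(FA)²] = −0.5 × (1.268 − 0.000) = -0.634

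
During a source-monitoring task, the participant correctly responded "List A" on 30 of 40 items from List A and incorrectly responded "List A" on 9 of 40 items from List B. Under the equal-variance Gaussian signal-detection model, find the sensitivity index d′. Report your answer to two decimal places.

d′ = 1.43

H = 30/40 = 0.7500
FA = 9/40 = 0.2250
z(0.7500) = 0.6745, z(0.2250) = -0.7554
d' = z(H) − z(FA) = 0.6745 − (-0.7554) = 1.4299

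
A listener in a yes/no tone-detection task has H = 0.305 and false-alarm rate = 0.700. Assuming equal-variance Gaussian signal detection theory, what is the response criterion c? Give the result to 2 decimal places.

Φ⁻¹(H) = Φ⁻¹(0.305) = -0.5101
Φ⁻¹(FA) = Φ⁻¹(0.700) = 0.5244
c = −½·[z(H) + z(FA)] = −0.5 × (-0.5101 + 0.5244) = -0.00715
c < 0: the listener has a liberal response bias.

c = -0.01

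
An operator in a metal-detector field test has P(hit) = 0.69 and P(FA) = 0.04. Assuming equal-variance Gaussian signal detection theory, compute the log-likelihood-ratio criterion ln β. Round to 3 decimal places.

z(H) = 0.4959
z(FA) = -1.7507
ln β = −½·[z(H)² − z(FA)²] = −0.5 × (0.2459 − 3.0650) = 1.40955

ln β = 1.410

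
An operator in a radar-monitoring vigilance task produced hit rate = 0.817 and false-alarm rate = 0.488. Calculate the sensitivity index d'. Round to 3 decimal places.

d' = 0.934

z(H) = 0.9040
z(FA) = -0.0301
d' = z(H) − z(FA) = 0.9040 − (-0.0301) = 0.9341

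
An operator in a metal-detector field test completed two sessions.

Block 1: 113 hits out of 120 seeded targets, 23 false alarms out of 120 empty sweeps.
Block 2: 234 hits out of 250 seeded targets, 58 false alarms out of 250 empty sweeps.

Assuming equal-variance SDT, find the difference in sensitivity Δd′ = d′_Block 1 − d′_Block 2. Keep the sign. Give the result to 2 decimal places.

Block 1: z(0.9417) = 1.569, z(0.1917) = -0.872, d' = 2.441
Block 2: z(0.9360) = 1.522, z(0.2320) = -0.732, d' = 2.254
Δd' = d'_Block 1 − d'_Block 2 = 2.441 − 2.254 = 0.187
Block 1 has the higher sensitivity.

Δd′ = 0.19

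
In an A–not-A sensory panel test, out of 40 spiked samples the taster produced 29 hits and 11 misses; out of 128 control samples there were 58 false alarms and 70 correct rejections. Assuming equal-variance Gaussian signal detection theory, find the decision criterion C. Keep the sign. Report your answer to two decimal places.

C = -0.24

H = 29/40 = 0.7250
FA = 58/128 = 0.4531
z(H) = 0.5978
z(FA) = -0.1178
c = −½·[z(H) + z(FA)] = −0.5 × (0.5978 + (-0.1178)) = -0.2400
c < 0: the taster has a liberal response bias.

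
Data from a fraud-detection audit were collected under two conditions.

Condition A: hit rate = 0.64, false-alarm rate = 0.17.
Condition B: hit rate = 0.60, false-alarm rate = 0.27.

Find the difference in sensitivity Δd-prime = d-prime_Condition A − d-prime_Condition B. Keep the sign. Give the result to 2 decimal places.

Condition A: z(0.64) = 0.358, z(0.17) = -0.954, d' = 1.312
Condition B: z(0.60) = 0.253, z(0.27) = -0.613, d' = 0.866
Δd' = d'_Condition A − d'_Condition B = 1.312 − 0.866 = 0.446
Condition A has the higher sensitivity.

Δd-prime = 0.45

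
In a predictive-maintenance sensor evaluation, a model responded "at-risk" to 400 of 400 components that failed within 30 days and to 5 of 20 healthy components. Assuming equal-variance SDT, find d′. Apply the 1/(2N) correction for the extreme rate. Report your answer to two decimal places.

The hit rate is 400/400 = 1, so apply the 1/(2N) correction: H → 1 − 1/(2·400) = 0.99875.
z(H) = z(0.99875) = 3.023
z(FA) = z(0.25000) = -0.674
d' = 3.023 − (-0.674) = 3.697

d′ = 3.70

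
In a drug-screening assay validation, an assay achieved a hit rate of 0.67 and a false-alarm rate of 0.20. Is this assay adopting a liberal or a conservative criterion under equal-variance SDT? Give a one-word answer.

conservative

z(H) = 0.440, z(FA) = -0.842
c = −½·(z(H) + z(FA)) = 0.201
c > 0 → conservative criterion (biased toward responding “no”).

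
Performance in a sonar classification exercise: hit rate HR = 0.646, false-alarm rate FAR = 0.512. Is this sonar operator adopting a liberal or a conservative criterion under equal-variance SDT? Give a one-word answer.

liberal

z(H) = 0.375, z(FA) = 0.030
c = −½·(z(H) + z(FA)) = -0.2025
c < 0 → liberal criterion (biased toward responding “yes”).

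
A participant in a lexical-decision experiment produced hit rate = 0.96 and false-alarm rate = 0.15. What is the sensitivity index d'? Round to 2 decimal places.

d' = 2.79

z(H) = 1.7507
z(FA) = -1.0364
d' = z(H) − z(FA) = 1.7507 − (-1.0364) = 2.7871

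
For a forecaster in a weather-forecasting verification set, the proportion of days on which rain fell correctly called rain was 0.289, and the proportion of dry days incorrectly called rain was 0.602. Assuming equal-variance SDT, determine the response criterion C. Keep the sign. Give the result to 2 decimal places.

C = 0.15

Φ⁻¹(H) = -0.5563
Φ⁻¹(FA) = 0.2585
c = −½·[z(H) + z(FA)] = −0.5 × (-0.5563 + 0.2585) = 0.1489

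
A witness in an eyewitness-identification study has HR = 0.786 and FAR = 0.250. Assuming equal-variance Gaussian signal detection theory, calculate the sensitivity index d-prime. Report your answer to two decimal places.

Φ⁻¹(0.786) = 0.793, Φ⁻¹(0.250) = -0.674
d' = z(H) − z(FA) = 0.793 − (-0.674) = 1.467

d-prime = 1.47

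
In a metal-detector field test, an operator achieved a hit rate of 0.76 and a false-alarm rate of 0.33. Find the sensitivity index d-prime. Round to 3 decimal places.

d-prime = 1.146

z(H) = z(0.76) = 0.7063
z(FA) = z(0.33) = -0.4399
d' = z(H) − z(FA) = 0.7063 − (-0.4399) = 1.1462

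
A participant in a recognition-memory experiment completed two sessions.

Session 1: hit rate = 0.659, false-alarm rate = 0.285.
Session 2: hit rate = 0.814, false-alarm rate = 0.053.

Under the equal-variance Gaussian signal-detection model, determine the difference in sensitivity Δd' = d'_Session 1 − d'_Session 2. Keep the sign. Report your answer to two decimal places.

Session 1: z(0.659) = 0.410, z(0.285) = -0.568, d' = 0.978
Session 2: z(0.814) = 0.893, z(0.053) = -1.616, d' = 2.509
Δd' = d'_Session 1 − d'_Session 2 = 0.978 − 2.509 = -1.531
Session 2 has the higher sensitivity.

Δd' = -1.53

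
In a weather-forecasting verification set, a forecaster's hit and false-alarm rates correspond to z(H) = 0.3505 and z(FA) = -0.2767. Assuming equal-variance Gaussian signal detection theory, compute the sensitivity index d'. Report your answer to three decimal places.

d' = z(H) − z(FA) = 0.3505 − (-0.2767) = 0.6272

d' = 0.627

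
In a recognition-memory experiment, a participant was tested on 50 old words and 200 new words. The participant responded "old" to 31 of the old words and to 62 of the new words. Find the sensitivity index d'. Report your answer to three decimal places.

d' = 0.801

H = 31/50 = 0.6200
FA = 62/200 = 0.3100
z(H) = z(0.6200) = 0.3055
z(FA) = z(0.3100) = -0.4959
d' = z(H) − z(FA) = 0.3055 − (-0.4959) = 0.8014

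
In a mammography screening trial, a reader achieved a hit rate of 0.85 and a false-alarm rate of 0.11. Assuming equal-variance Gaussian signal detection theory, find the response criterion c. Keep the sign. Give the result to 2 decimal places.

z(0.85) = 1.036, z(0.11) = -1.227
c = −½·[z(H) + z(FA)] = −0.5 × (1.036 + (-1.227)) = 0.0955
c > 0: the reader has a conservative response bias.

c = 0.10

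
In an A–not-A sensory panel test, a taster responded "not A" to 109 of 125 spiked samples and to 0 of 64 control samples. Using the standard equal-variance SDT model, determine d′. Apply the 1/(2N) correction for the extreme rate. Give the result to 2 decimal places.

d′ = 3.55

The false-alarm rate is 0/64 = 0, so apply the 1/(2N) correction: FA → 1/(2·64) = 0.00781.
z(H) = z(0.87200) = 1.136
z(FA) = z(0.00781) = -2.418
d' = 1.136 − (-2.418) = 3.554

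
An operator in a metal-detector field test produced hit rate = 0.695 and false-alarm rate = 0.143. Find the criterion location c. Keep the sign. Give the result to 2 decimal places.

c = 0.28

z(H) = 0.510
z(FA) = -1.067
c = −½·[z(H) + z(FA)] = −0.5 × (0.510 + (-1.067)) = 0.2785
c > 0: the operator has a conservative response bias.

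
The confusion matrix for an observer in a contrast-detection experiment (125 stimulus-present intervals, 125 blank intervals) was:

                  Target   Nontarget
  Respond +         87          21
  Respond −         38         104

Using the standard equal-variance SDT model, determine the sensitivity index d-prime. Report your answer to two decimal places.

H = 87/125 = 0.6960
FA = 21/125 = 0.1680
z(H) = z(0.6960) = 0.513
z(FA) = z(0.1680) = -0.962
d' = z(H) − z(FA) = 0.513 − (-0.962) = 1.475

d-prime = 1.48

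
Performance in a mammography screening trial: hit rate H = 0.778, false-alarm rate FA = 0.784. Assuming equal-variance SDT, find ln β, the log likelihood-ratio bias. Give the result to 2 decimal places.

ln β = 0.02

Φ⁻¹(0.778) = 0.765, Φ⁻¹(0.784) = 0.786
ln β = −½·[z(H)² − z(FA)²] = −0.5 × (0.585 − 0.618) = 0.0165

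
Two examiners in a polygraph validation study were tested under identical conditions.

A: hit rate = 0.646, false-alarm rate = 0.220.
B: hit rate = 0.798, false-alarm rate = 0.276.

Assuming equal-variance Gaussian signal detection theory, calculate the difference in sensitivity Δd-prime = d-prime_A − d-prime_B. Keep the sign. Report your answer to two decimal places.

Δd-prime = -0.28

A: z(0.646) = 0.375, z(0.220) = -0.772, d' = 1.147
B: z(0.798) = 0.834, z(0.276) = -0.595, d' = 1.429
Δd' = d'_A − d'_B = 1.147 − 1.429 = -0.282
B has the higher sensitivity.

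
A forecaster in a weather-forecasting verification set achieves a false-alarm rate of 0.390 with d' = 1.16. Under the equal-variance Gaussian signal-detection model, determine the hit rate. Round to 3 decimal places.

z(false-alarm rate) = z(0.390) = -0.2793
z(H) = z(FA) + d' = -0.2793 + 1.16 = 0.8807
hit rate = Φ(0.8807) = 0.8108

hit rate = 0.811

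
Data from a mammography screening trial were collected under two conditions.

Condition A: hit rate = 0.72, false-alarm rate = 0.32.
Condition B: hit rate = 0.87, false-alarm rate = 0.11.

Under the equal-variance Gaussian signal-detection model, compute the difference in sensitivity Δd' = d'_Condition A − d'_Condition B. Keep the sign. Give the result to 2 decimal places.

Δd' = -1.30

Condition A: z(0.72) = 0.583, z(0.32) = -0.468, d' = 1.051
Condition B: z(0.87) = 1.126, z(0.11) = -1.227, d' = 2.353
Δd' = d'_Condition A − d'_Condition B = 1.051 − 2.353 = -1.302
Condition B has the higher sensitivity.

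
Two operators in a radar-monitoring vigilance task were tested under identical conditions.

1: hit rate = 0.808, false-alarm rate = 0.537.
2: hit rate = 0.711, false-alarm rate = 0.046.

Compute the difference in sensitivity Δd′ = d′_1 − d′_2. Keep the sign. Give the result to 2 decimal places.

1: z(0.808) = 0.871, z(0.537) = 0.093, d' = 0.778
2: z(0.711) = 0.556, z(0.046) = -1.685, d' = 2.241
Δd' = d'_1 − d'_2 = 0.778 − 2.241 = -1.463
2 has the higher sensitivity.

Δd′ = -1.46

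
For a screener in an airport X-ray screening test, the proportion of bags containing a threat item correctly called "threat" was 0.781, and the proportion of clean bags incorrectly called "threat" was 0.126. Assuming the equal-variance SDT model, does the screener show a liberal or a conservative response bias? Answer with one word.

conservative

z(H) = 0.776, z(FA) = -1.146
c = −½·(z(H) + z(FA)) = 0.185
c > 0 → conservative criterion (biased toward responding “no”).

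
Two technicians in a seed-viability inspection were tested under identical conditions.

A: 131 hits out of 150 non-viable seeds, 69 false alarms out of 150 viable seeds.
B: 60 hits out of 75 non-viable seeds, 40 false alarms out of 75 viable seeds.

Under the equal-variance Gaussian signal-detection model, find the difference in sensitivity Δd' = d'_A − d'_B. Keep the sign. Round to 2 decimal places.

A: z(0.8733) = 1.142, z(0.4600) = -0.100, d' = 1.242
B: z(0.8000) = 0.842, z(0.5333) = 0.084, d' = 0.758
Δd' = d'_A − d'_B = 1.242 − 0.758 = 0.484
A has the higher sensitivity.

Δd' = 0.48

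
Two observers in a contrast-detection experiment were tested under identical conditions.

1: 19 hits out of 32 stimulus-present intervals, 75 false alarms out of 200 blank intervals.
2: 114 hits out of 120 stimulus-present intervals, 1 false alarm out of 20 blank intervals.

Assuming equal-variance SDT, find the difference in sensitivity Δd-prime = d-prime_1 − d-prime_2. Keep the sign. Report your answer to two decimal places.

1: z(0.5938) = 0.237, z(0.3750) = -0.319, d' = 0.556
2: z(0.9500) = 1.645, z(0.0500) = -1.645, d' = 3.290
Δd' = d'_1 − d'_2 = 0.556 − 3.290 = -2.734
2 has the higher sensitivity.

Δd-prime = -2.73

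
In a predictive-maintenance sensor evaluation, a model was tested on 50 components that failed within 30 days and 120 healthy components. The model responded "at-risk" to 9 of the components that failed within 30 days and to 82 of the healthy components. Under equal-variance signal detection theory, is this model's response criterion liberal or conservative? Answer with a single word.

z(H) = -0.915, z(FA) = 0.477
c = −½·(z(H) + z(FA)) = 0.219
c > 0 → conservative criterion (biased toward responding “no”).

conservative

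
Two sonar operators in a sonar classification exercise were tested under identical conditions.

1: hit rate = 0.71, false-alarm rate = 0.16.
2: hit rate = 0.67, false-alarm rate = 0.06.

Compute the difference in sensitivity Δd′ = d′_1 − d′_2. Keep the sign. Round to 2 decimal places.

1: z(0.71) = 0.553, z(0.16) = -0.994, d' = 1.547
2: z(0.67) = 0.440, z(0.06) = -1.555, d' = 1.995
Δd' = d'_1 − d'_2 = 1.547 − 1.995 = -0.448
2 has the higher sensitivity.

Δd′ = -0.45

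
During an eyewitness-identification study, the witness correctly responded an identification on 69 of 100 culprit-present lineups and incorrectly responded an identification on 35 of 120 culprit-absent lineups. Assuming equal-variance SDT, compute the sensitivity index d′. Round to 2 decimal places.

d′ = 1.04

H = 69/100 = 0.6900
FA = 35/120 = 0.2917
Φ⁻¹(H) = Φ⁻¹(0.6900) = 0.4959
Φ⁻¹(FA) = Φ⁻¹(0.2917) = -0.5484
d' = z(H) − z(FA) = 0.4959 − (-0.5484) = 1.0443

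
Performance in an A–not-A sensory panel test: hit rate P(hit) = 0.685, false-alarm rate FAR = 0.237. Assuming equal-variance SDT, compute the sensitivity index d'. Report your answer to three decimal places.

d' = 1.198

z(0.685) = 0.4817, z(0.237) = -0.7160
d' = z(H) − z(FA) = 0.4817 − (-0.7160) = 1.1977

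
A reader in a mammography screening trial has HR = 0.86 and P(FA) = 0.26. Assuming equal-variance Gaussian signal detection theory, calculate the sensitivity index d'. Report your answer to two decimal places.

Φ⁻¹(H) = 1.080
Φ⁻¹(FA) = -0.643
d' = z(H) − z(FA) = 1.080 − (-0.643) = 1.723

d' = 1.72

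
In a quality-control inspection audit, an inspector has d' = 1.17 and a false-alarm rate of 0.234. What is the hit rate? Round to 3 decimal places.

hit rate = 0.672

z(false-alarm rate) = z(0.234) = -0.7257
z(H) = z(FA) + d' = -0.7257 + 1.17 = 0.4443
hit rate = Φ(0.4443) = 0.6716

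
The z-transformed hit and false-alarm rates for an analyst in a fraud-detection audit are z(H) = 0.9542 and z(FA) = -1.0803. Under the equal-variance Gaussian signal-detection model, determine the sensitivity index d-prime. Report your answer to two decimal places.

d' = z(H) − z(FA) = 0.9542 − (-1.0803) = 2.0345

d-prime = 2.03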